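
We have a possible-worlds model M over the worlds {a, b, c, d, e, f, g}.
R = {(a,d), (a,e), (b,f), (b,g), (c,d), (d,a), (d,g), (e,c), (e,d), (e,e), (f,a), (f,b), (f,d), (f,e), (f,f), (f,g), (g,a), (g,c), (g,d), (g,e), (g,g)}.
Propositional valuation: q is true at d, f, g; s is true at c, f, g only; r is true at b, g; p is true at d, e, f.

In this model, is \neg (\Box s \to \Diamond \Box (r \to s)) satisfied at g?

No

At g: \Box s \to \Diamond \Box (r \to s) is true, so \neg (\Box s \to \Diamond \Box (r \to s)) is false.
  At g: \Box s is false, \Diamond \Box (r \to s) is true, so \Box s \to \Diamond \Box (r \to s) is true.
    At g: \Box s requires s at every successor {a, c, d, e, g}.
      s fails at a, so \Box s is false at g.
    At g: \Diamond \Box (r \to s) requires \Box (r \to s) at some successor in {a, c, d, e, g}.
      \Box (r \to s) holds at a, so \Diamond \Box (r \to s) is true at g.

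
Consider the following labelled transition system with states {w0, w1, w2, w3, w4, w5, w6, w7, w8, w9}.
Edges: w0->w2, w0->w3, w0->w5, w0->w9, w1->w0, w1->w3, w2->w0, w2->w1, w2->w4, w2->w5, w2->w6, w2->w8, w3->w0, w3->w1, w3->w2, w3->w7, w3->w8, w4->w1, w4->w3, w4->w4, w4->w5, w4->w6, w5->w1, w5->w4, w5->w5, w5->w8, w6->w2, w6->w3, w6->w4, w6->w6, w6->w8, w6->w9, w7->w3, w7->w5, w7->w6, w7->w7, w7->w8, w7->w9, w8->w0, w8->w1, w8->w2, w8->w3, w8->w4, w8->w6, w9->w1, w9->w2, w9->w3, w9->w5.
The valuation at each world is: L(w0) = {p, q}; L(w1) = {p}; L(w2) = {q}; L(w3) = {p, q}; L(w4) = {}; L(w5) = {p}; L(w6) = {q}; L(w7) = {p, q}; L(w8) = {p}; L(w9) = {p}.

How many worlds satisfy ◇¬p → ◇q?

9

Let φ = ◇¬p → ◇q. Evaluate φ at each world:
  w0 (successors {w2, w3, w5, w9}): φ is true.
  w1 (successors {w0, w3}): φ is true.
  w2 (successors {w0, w1, w4, w5, w6, w8}): φ is true.
  w3 (successors {w0, w1, w2, w7, w8}): φ is true.
  w4 (successors {w1, w3, w4, w5, w6}): φ is true.
  w5 (successors {w1, w4, w5, w8}): φ is false.
  w6 (successors {w2, w3, w4, w6, w8, w9}): φ is true.
  w7 (successors {w3, w5, w6, w7, w8, w9}): φ is true.
  w8 (successors {w0, w1, w2, w3, w4, w6}): φ is true.
  w9 (successors {w1, w2, w3, w5}): φ is true.
For instance, at w1:
  At w1: ◇¬p is false, ◇q is true, so ◇¬p → ◇q is true.
    At w1: ◇¬p requires ¬p at some successor in {w0, w3}.
      At w0: ¬p is false.
      At w3: ¬p is false.
    So ◇¬p is false at w1.
    At w1: ◇q requires q at some successor in {w0, w3}.
      q holds at w0, so ◇q is true at w1.
Satisfying worlds: {w0, w1, w2, w3, w4, w6, w7, w8, w9}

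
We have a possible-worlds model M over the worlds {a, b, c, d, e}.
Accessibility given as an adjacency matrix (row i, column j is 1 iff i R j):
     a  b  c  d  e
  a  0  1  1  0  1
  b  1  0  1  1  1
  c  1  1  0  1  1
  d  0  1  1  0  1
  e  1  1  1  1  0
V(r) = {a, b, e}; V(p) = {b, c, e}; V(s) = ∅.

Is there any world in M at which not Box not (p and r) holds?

Yes

Recall that Box ψ holds at a world iff ψ holds at every accessible world, and Dia ψ holds iff ψ holds at some accessible world.
Let φ = not Box not (p and r). Evaluate φ at each world:
  a (successors {b, c, e}): φ is true.
  b (successors {a, c, d, e}): φ is true.
  c (successors {a, b, d, e}): φ is true.
  d (successors {b, c, e}): φ is true.
  e (successors {a, b, c, d}): φ is true.
Detail at a (witness):
  At a: Box not (p and r) is false, so not Box not (p and r) is true.
    At a: Box not (p and r) requires not (p and r) at every successor {b, c, e}.
      not (p and r) fails at b, so Box not (p and r) is false at a.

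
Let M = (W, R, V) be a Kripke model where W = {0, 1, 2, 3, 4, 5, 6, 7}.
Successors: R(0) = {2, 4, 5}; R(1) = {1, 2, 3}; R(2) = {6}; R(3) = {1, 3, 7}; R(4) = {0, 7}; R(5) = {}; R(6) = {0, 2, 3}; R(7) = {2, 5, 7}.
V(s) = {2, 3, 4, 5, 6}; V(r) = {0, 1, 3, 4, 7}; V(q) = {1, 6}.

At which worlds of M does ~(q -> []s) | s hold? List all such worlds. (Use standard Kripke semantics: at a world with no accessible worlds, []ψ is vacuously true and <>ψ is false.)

1, 2, 3, 4, 5, 6

Let φ = ~(q -> []s) | s. Evaluate φ at each world:
  0 (successors {2, 4, 5}): φ is false.
  1 (successors {1, 2, 3}): φ is true.
  2 (successors {6}): φ is true.
  3 (successors {1, 3, 7}): φ is true.
  4 (successors {0, 7}): φ is true.
  5 (successors ∅): φ is true.
  6 (successors {0, 2, 3}): φ is true.
  7 (successors {2, 5, 7}): φ is false.
For instance, at 6:
  At 6: ~(q -> []s) is true, s is true, so ~(q -> []s) | s is true.
    At 6: q -> []s is false, so ~(q -> []s) is true.
      At 6: q is true, []s is false, so q -> []s is false.
Satisfying worlds: {1, 2, 3, 4, 5, 6}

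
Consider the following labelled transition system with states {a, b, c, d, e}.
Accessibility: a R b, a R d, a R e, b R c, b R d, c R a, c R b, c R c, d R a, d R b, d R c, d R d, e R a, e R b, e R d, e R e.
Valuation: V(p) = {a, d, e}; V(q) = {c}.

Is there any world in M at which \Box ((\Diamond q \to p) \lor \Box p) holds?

No

Recall that \Box ψ holds at a world iff ψ holds at every accessible world, and \Diamond ψ holds iff ψ holds at some accessible world.
Let φ = \Box ((\Diamond q \to p) \lor \Box p). Evaluate φ at each world:
  a (successors {b, d, e}): φ is false.
  b (successors {c, d}): φ is false.
  c (successors {a, b, c}): φ is false.
  d (successors {a, b, c, d}): φ is false.
  e (successors {a, b, d, e}): φ is false.
For instance, at e:
  At e: \Box ((\Diamond q \to p) \lor \Box p) requires (\Diamond q \to p) \lor \Box p at every successor {a, b, d, e}.
    (\Diamond q \to p) \lor \Box p fails at b, so \Box ((\Diamond q \to p) \lor \Box p) is false at e.
      At b: \Diamond q \to p is false, \Box p is false, so (\Diamond q \to p) \lor \Box p is false.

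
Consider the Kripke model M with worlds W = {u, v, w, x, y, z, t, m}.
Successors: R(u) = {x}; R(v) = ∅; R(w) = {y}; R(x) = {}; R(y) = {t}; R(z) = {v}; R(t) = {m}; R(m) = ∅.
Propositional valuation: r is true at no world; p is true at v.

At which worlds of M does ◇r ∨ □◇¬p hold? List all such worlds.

Recall that □ψ holds at a world iff ψ holds at every accessible world, and ◇ψ holds iff ψ holds at some accessible world.
Let φ = ◇r ∨ □◇¬p. Evaluate φ at each world:
  u (successors {x}): φ is false.
  v (successors ∅): φ is true.
  w (successors {y}): φ is true.
  x (successors ∅): φ is true.
  y (successors {t}): φ is true.
  z (successors {v}): φ is false.
  t (successors {m}): φ is false.
  m (successors ∅): φ is true.
For instance, at y:
  At y: ◇r is false, □◇¬p is true, so ◇r ∨ □◇¬p is true.
    At y: ◇r requires r at some successor in {t}.
      At t: r is false.
    So ◇r is false at y.
    At y: □◇¬p requires ◇¬p at every successor {t}.
      At t: ◇¬p is true.
    So □◇¬p is true at y.
Satisfying worlds: {v, w, x, y, m}

v, w, x, y, m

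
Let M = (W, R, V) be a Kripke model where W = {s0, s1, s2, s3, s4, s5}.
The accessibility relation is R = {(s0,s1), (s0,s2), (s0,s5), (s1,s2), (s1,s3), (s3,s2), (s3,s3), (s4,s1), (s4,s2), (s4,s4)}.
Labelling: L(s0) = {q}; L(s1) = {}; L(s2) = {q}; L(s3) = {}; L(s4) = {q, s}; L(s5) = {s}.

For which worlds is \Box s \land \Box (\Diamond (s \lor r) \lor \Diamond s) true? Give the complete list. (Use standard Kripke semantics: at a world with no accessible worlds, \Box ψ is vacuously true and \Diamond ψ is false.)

Recall that \Box ψ holds at a world iff ψ holds at every accessible world, and \Diamond ψ holds iff ψ holds at some accessible world.
Let φ = \Box s \land \Box (\Diamond (s \lor r) \lor \Diamond s). Evaluate φ at each world:
  s0 (successors {s1, s2, s5}): φ is false.
  s1 (successors {s2, s3}): φ is false.
  s2 (successors ∅): φ is true.
  s3 (successors {s2, s3}): φ is false.
  s4 (successors {s1, s2, s4}): φ is false.
  s5 (successors ∅): φ is true.
For instance, at s1:
  At s1: \Box s is false, \Box (\Diamond (s \lor r) \lor \Diamond s) is false, so \Box s \land \Box (\Diamond (s \lor r) \lor \Diamond s) is false.
    At s1: \Box s requires s at every successor {s2, s3}.
      s fails at s2, so \Box s is false at s1.
    At s1: \Box (\Diamond (s \lor r) \lor \Diamond s) requires \Diamond (s \lor r) \lor \Diamond s at every successor {s2, s3}.
      \Diamond (s \lor r) \lor \Diamond s fails at s2, so \Box (\Diamond (s \lor r) \lor \Diamond s) is false at s1.
Satisfying worlds: {s2, s5}

s2, s5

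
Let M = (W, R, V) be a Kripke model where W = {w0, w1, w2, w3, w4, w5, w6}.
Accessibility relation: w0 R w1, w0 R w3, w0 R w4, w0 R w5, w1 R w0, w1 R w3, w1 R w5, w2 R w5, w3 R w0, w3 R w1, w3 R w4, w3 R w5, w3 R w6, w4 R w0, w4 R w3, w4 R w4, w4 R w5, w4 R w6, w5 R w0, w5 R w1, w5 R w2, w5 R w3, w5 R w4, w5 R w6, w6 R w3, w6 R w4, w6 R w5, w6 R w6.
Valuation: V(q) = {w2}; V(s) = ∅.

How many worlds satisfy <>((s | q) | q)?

Recall that <>ψ holds at a world iff ψ holds at some accessible world.
Let φ = <>((s | q) | q). Evaluate φ at each world:
  w0 (successors {w1, w3, w4, w5}): φ is false.
  w1 (successors {w0, w3, w5}): φ is false.
  w2 (successors {w5}): φ is false.
  w3 (successors {w0, w1, w4, w5, w6}): φ is false.
  w4 (successors {w0, w3, w4, w5, w6}): φ is false.
  w5 (successors {w0, w1, w2, w3, w4, w6}): φ is true.
  w6 (successors {w3, w4, w5, w6}): φ is false.
For instance, at w1:
  At w1: <>((s | q) | q) requires (s | q) | q at some successor in {w0, w3, w5}.
    At w0: (s | q) | q is false.
    At w3: (s | q) | q is false.
    At w5: (s | q) | q is false.
  So <>((s | q) | q) is false at w1.
Satisfying worlds: {w5}

1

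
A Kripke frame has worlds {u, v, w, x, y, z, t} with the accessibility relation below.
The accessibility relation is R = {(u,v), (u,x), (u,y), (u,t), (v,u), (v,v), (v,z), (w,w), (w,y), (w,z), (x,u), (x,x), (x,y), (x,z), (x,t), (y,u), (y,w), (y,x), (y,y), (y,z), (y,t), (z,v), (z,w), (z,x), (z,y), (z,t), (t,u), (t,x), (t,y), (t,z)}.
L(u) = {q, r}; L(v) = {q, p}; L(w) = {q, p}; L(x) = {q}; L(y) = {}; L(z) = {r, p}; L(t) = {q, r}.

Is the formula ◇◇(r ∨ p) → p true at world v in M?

Recall that ◇ψ holds at a world iff ψ holds at some accessible world.
At v: ◇◇(r ∨ p) is true, p is true, so ◇◇(r ∨ p) → p is true.
  At v: ◇◇(r ∨ p) requires ◇(r ∨ p) at some successor in {u, v, z}.
    ◇(r ∨ p) holds at u, so ◇◇(r ∨ p) is true at v.
      At u: ◇(r ∨ p) requires r ∨ p at some successor in {v, x, y, t}.
        r ∨ p holds at v, so ◇(r ∨ p) is true at u.

Yes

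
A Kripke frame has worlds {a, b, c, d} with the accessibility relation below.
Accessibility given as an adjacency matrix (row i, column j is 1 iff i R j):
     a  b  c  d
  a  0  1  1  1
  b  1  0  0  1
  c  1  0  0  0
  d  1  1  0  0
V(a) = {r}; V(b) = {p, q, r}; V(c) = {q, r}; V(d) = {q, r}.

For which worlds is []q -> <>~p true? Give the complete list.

a, b, c, d

Let φ = []q -> <>~p. Evaluate φ at each world:
  a (successors {b, c, d}): φ is true.
  b (successors {a, d}): φ is true.
  c (successors {a}): φ is true.
  d (successors {a, b}): φ is true.
For instance, at a:
  At a: []q is true, <>~p is true, so []q -> <>~p is true.
    At a: []q requires q at every successor {b, c, d}.
      At b: q is true.
      At c: q is true.
      At d: q is true.
    So []q is true at a.
    At a: <>~p requires ~p at some successor in {b, c, d}.
      ~p holds at c, so <>~p is true at a.
Satisfying worlds: {a, b, c, d}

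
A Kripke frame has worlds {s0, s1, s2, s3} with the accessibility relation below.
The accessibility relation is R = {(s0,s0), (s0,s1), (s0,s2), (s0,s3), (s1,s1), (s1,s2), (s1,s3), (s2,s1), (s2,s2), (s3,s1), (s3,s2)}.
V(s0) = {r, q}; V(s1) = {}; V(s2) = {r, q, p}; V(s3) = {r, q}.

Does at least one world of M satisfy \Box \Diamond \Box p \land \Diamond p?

Recall that \Box ψ holds at a world iff ψ holds at every accessible world, and \Diamond ψ holds iff ψ holds at some accessible world.
Let φ = \Box \Diamond \Box p \land \Diamond p. Evaluate φ at each world:
  s0 (successors {s0, s1, s2, s3}): φ is false.
  s1 (successors {s1, s2, s3}): φ is false.
  s2 (successors {s1, s2}): φ is false.
  s3 (successors {s1, s2}): φ is false.
For instance, at s1:
  At s1: \Box \Diamond \Box p is false, \Diamond p is true, so \Box \Diamond \Box p \land \Diamond p is false.
    At s1: \Box \Diamond \Box p requires \Diamond \Box p at every successor {s1, s2, s3}.
      \Diamond \Box p fails at s1, so \Box \Diamond \Box p is false at s1.
    At s1: \Diamond p requires p at some successor in {s1, s2, s3}.
      p holds at s2, so \Diamond p is true at s1.

No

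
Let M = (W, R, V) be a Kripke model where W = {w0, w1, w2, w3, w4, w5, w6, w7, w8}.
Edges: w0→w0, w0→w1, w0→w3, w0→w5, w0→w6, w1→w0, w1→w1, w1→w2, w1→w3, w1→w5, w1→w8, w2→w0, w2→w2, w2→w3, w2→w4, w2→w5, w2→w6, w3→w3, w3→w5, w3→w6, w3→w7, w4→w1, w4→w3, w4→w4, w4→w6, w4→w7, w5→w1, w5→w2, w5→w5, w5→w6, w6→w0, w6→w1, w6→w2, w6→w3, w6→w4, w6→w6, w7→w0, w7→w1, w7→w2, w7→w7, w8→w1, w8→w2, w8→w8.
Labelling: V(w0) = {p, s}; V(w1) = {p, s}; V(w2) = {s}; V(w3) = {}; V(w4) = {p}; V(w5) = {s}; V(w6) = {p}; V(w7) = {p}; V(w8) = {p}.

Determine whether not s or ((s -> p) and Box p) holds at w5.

No

At w5: not s is false, (s -> p) and Box p is false, so not s or ((s -> p) and Box p) is false.
  At w5: s -> p is false, Box p is false, so (s -> p) and Box p is false.
    At w5: Box p requires p at every successor {w1, w2, w5, w6}.
      p fails at w2, so Box p is false at w5.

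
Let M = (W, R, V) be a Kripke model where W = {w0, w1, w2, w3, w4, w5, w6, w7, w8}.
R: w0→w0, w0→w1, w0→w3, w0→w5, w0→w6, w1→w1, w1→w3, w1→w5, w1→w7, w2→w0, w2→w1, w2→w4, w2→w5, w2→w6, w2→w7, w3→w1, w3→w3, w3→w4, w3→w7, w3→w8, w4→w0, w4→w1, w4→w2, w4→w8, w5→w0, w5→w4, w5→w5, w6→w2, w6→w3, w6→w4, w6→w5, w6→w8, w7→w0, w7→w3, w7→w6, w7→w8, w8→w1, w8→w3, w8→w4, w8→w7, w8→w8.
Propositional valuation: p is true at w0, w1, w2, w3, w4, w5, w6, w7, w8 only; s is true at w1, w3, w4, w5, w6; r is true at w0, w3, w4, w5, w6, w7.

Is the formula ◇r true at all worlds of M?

Let φ = ◇r. Evaluate φ at each world:
  w0 (successors {w0, w1, w3, w5, w6}): φ is true.
  w1 (successors {w1, w3, w5, w7}): φ is true.
  w2 (successors {w0, w1, w4, w5, w6, w7}): φ is true.
  w3 (successors {w1, w3, w4, w7, w8}): φ is true.
  w4 (successors {w0, w1, w2, w8}): φ is true.
  w5 (successors {w0, w4, w5}): φ is true.
  w6 (successors {w2, w3, w4, w5, w8}): φ is true.
  w7 (successors {w0, w3, w6, w8}): φ is true.
  w8 (successors {w1, w3, w4, w7, w8}): φ is true.
For instance, at w5:
  At w5: ◇r requires r at some successor in {w0, w4, w5}.
    r holds at w0, so ◇r is true at w5.

Yes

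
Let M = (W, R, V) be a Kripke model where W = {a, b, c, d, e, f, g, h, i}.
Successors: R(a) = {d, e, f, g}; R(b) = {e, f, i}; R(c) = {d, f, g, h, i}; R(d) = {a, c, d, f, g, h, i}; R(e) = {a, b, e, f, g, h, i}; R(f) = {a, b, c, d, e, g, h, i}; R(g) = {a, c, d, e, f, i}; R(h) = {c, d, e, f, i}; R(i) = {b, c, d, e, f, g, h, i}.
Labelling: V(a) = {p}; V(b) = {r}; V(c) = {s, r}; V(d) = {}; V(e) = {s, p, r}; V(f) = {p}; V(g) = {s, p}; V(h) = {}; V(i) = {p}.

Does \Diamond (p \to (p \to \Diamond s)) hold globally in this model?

Recall that \Diamond ψ holds at a world iff ψ holds at some accessible world.
Let φ = \Diamond (p \to (p \to \Diamond s)). Evaluate φ at each world:
  a (successors {d, e, f, g}): φ is true.
  b (successors {e, f, i}): φ is true.
  c (successors {d, f, g, h, i}): φ is true.
  d (successors {a, c, d, f, g, h, i}): φ is true.
  e (successors {a, b, e, f, g, h, i}): φ is true.
  f (successors {a, b, c, d, e, g, h, i}): φ is true.
  g (successors {a, c, d, e, f, i}): φ is true.
  h (successors {c, d, e, f, i}): φ is true.
  i (successors {b, c, d, e, f, g, h, i}): φ is true.
For instance, at h:
  At h: \Diamond (p \to (p \to \Diamond s)) requires p \to (p \to \Diamond s) at some successor in {c, d, e, f, i}.
    p \to (p \to \Diamond s) holds at c, so \Diamond (p \to (p \to \Diamond s)) is true at h.
      At c: p is false, p \to \Diamond s is true, so p \to (p \to \Diamond s) is true.

Yes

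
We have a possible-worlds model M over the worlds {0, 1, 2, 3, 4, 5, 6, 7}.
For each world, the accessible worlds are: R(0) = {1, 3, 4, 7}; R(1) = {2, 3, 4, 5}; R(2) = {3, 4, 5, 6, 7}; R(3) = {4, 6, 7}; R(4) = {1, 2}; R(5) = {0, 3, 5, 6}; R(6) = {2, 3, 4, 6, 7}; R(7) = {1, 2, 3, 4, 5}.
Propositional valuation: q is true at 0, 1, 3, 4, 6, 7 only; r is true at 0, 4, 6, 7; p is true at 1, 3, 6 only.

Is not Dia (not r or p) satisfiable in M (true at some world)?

No

Let φ = not Dia (not r or p). Evaluate φ at each world:
  0 (successors {1, 3, 4, 7}): φ is false.
  1 (successors {2, 3, 4, 5}): φ is false.
  2 (successors {3, 4, 5, 6, 7}): φ is false.
  3 (successors {4, 6, 7}): φ is false.
  4 (successors {1, 2}): φ is false.
  5 (successors {0, 3, 5, 6}): φ is false.
  6 (successors {2, 3, 4, 6, 7}): φ is false.
  7 (successors {1, 2, 3, 4, 5}): φ is false.
For instance, at 2:
  At 2: Dia (not r or p) is true, so not Dia (not r or p) is false.
    At 2: Dia (not r or p) requires not r or p at some successor in {3, 4, 5, 6, 7}.
      not r or p holds at 3, so Dia (not r or p) is true at 2.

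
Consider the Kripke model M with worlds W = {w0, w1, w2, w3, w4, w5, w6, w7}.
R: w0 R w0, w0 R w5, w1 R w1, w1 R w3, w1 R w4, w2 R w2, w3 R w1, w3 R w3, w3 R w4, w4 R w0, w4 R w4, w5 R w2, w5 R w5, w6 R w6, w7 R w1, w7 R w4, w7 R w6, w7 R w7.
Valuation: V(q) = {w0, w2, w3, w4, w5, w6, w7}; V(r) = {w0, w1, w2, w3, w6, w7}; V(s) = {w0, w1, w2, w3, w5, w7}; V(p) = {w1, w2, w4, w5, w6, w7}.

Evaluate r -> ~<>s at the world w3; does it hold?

Recall that <>ψ holds at a world iff ψ holds at some accessible world.
At w3: r is true, ~<>s is false, so r -> ~<>s is false.
  At w3: <>s is true, so ~<>s is false.
    At w3: <>s requires s at some successor in {w1, w3, w4}.
      s holds at w1, so <>s is true at w3.

No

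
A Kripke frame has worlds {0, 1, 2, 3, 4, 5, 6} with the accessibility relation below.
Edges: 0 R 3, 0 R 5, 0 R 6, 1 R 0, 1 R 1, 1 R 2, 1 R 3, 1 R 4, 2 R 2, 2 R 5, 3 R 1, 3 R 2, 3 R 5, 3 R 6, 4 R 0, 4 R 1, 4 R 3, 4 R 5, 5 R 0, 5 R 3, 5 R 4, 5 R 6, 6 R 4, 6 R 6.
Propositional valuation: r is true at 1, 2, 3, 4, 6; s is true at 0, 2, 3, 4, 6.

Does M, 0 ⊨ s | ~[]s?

At 0: s is true, ~[]s is true, so s | ~[]s is true.
  At 0: []s is false, so ~[]s is true.
    At 0: []s requires s at every successor {3, 5, 6}.
      s fails at 5, so []s is false at 0.

Yes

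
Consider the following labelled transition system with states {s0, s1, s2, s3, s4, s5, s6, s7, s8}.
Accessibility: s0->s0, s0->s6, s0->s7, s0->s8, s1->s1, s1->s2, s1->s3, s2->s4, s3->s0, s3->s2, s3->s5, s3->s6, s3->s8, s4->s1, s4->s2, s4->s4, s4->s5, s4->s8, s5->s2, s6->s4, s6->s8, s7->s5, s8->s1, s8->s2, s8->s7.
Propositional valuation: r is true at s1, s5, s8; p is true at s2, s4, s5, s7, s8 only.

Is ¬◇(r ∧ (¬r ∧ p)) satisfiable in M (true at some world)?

Let φ = ¬◇(r ∧ (¬r ∧ p)). Evaluate φ at each world:
  s0 (successors {s0, s6, s7, s8}): φ is true.
  s1 (successors {s1, s2, s3}): φ is true.
  s2 (successors {s4}): φ is true.
  s3 (successors {s0, s2, s5, s6, s8}): φ is true.
  s4 (successors {s1, s2, s4, s5, s8}): φ is true.
  s5 (successors {s2}): φ is true.
  s6 (successors {s4, s8}): φ is true.
  s7 (successors {s5}): φ is true.
  s8 (successors {s1, s2, s7}): φ is true.
Detail at s0 (witness):
  At s0: ◇(r ∧ (¬r ∧ p)) is false, so ¬◇(r ∧ (¬r ∧ p)) is true.
    At s0: ◇(r ∧ (¬r ∧ p)) requires r ∧ (¬r ∧ p) at some successor in {s0, s6, s7, s8}.
      At s0: r ∧ (¬r ∧ p) is false.
      At s6: r ∧ (¬r ∧ p) is false.
      At s7: r ∧ (¬r ∧ p) is false.
      At s8: r ∧ (¬r ∧ p) is false.
    So ◇(r ∧ (¬r ∧ p)) is false at s0.

Yes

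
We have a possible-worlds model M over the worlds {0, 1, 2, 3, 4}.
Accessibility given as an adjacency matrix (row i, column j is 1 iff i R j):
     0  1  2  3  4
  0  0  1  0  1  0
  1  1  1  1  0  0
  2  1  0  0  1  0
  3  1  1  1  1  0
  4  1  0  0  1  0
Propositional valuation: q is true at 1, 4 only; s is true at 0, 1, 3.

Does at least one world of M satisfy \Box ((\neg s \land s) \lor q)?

Let φ = \Box ((\neg s \land s) \lor q). Evaluate φ at each world:
  0 (successors {1, 3}): φ is false.
  1 (successors {0, 1, 2}): φ is false.
  2 (successors {0, 3}): φ is false.
  3 (successors {0, 1, 2, 3}): φ is false.
  4 (successors {0, 3}): φ is false.
For instance, at 1:
  At 1: \Box ((\neg s \land s) \lor q) requires (\neg s \land s) \lor q at every successor {0, 1, 2}.
    (\neg s \land s) \lor q fails at 0, so \Box ((\neg s \land s) \lor q) is false at 1.

No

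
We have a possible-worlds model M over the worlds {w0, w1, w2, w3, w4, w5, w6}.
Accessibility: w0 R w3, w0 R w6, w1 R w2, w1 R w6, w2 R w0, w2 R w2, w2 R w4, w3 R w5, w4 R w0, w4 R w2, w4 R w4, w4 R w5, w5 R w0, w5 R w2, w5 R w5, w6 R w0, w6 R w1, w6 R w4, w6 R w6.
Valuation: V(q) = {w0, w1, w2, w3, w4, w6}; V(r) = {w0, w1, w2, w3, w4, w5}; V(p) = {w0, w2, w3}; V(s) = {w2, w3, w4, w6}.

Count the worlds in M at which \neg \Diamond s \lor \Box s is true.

3

Let φ = \neg \Diamond s \lor \Box s. Evaluate φ at each world:
  w0 (successors {w3, w6}): φ is true.
  w1 (successors {w2, w6}): φ is true.
  w2 (successors {w0, w2, w4}): φ is false.
  w3 (successors {w5}): φ is true.
  w4 (successors {w0, w2, w4, w5}): φ is false.
  w5 (successors {w0, w2, w5}): φ is false.
  w6 (successors {w0, w1, w4, w6}): φ is false.
For instance, at w3:
  At w3: \neg \Diamond s is true, \Box s is false, so \neg \Diamond s \lor \Box s is true.
    At w3: \Diamond s is false, so \neg \Diamond s is true.
      At w3: \Diamond s requires s at some successor in {w5}.
        At w5: s is false.
      So \Diamond s is false at w3.
    At w3: \Box s requires s at every successor {w5}.
      s fails at w5, so \Box s is false at w3.
Satisfying worlds: {w0, w1, w3}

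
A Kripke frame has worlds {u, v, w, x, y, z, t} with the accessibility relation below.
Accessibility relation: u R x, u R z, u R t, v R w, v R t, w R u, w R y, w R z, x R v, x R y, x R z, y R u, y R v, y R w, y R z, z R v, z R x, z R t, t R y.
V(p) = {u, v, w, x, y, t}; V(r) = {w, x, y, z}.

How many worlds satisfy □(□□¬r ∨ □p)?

Let φ = □(□□¬r ∨ □p). Evaluate φ at each world:
  u (successors {x, z, t}): φ is false.
  v (successors {w, t}): φ is false.
  w (successors {u, y, z}): φ is false.
  x (successors {v, y, z}): φ is false.
  y (successors {u, v, w, z}): φ is false.
  z (successors {v, x, t}): φ is false.
  t (successors {y}): φ is false.
For instance, at v:
  At v: □(□□¬r ∨ □p) requires □□¬r ∨ □p at every successor {w, t}.
    □□¬r ∨ □p fails at w, so □(□□¬r ∨ □p) is false at v.
      At w: □□¬r is false, □p is false, so □□¬r ∨ □p is false.
Satisfying worlds: none.

0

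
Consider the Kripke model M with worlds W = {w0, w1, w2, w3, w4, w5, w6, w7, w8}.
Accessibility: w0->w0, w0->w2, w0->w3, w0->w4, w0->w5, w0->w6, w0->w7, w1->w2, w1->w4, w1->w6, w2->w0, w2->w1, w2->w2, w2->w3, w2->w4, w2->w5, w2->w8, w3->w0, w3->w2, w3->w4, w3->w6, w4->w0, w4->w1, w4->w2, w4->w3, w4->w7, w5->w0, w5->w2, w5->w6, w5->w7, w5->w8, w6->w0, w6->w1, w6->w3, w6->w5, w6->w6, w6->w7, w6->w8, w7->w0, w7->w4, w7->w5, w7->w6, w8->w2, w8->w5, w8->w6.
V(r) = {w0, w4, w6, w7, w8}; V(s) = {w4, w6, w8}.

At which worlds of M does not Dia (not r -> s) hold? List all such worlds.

none

Let φ = not Dia (not r -> s). Evaluate φ at each world:
  w0 (successors {w0, w2, w3, w4, w5, w6, w7}): φ is false.
  w1 (successors {w2, w4, w6}): φ is false.
  w2 (successors {w0, w1, w2, w3, w4, w5, w8}): φ is false.
  w3 (successors {w0, w2, w4, w6}): φ is false.
  w4 (successors {w0, w1, w2, w3, w7}): φ is false.
  w5 (successors {w0, w2, w6, w7, w8}): φ is false.
  w6 (successors {w0, w1, w3, w5, w6, w7, w8}): φ is false.
  w7 (successors {w0, w4, w5, w6}): φ is false.
  w8 (successors {w2, w5, w6}): φ is false.
For instance, at w8:
  At w8: Dia (not r -> s) is true, so not Dia (not r -> s) is false.
    At w8: Dia (not r -> s) requires not r -> s at some successor in {w2, w5, w6}.
      not r -> s holds at w6, so Dia (not r -> s) is true at w8.
Satisfying worlds: none.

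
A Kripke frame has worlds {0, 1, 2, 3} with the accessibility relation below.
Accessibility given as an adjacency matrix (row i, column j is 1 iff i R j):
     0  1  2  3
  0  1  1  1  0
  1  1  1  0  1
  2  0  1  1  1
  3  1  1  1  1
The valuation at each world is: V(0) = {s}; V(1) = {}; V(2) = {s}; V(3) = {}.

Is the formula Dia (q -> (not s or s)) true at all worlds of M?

Let φ = Dia (q -> (not s or s)). Evaluate φ at each world:
  0 (successors {0, 1, 2}): φ is true.
  1 (successors {0, 1, 3}): φ is true.
  2 (successors {1, 2, 3}): φ is true.
  3 (successors {0, 1, 2, 3}): φ is true.
For instance, at 1:
  At 1: Dia (q -> (not s or s)) requires q -> (not s or s) at some successor in {0, 1, 3}.
    q -> (not s or s) holds at 0, so Dia (q -> (not s or s)) is true at 1.

Yes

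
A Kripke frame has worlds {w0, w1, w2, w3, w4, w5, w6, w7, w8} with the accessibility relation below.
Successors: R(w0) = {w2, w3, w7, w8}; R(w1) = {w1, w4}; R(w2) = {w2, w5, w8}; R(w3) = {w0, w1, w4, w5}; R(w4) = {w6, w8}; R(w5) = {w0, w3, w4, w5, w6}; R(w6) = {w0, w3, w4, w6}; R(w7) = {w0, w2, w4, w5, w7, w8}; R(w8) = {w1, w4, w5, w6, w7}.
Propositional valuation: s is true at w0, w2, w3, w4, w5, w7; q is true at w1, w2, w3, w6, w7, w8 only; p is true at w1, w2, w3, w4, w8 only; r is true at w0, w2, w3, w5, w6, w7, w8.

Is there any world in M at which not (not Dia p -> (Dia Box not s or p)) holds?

No

Let φ = not (not Dia p -> (Dia Box not s or p)). Evaluate φ at each world:
  w0 (successors {w2, w3, w7, w8}): φ is false.
  w1 (successors {w1, w4}): φ is false.
  w2 (successors {w2, w5, w8}): φ is false.
  w3 (successors {w0, w1, w4, w5}): φ is false.
  w4 (successors {w6, w8}): φ is false.
  w5 (successors {w0, w3, w4, w5, w6}): φ is false.
  w6 (successors {w0, w3, w4, w6}): φ is false.
  w7 (successors {w0, w2, w4, w5, w7, w8}): φ is false.
  w8 (successors {w1, w4, w5, w6, w7}): φ is false.
For instance, at w3:
  At w3: not Dia p -> (Dia Box not s or p) is true, so not (not Dia p -> (Dia Box not s or p)) is false.
    At w3: not Dia p is false, Dia Box not s or p is true, so not Dia p -> (Dia Box not s or p) is true.
      At w3: Dia p is true, so not Dia p is false.
      At w3: Dia Box not s is true, p is true, so Dia Box not s or p is true.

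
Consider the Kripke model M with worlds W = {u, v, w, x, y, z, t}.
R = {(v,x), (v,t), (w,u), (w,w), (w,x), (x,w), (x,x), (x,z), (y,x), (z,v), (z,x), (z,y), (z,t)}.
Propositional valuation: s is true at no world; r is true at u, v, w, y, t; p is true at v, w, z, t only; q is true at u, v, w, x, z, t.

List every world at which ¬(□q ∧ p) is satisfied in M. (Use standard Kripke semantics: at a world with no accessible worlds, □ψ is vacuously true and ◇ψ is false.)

Recall that □ψ holds at a world iff ψ holds at every accessible world, and ◇ψ holds iff ψ holds at some accessible world.
Let φ = ¬(□q ∧ p). Evaluate φ at each world:
  u (successors ∅): φ is true.
  v (successors {x, t}): φ is false.
  w (successors {u, w, x}): φ is false.
  x (successors {w, x, z}): φ is true.
  y (successors {x}): φ is true.
  z (successors {v, x, y, t}): φ is true.
  t (successors ∅): φ is false.
For instance, at y:
  At y: □q ∧ p is false, so ¬(□q ∧ p) is true.
    At y: □q is true, p is false, so □q ∧ p is false.
      At y: □q requires q at every successor {x}.
        At x: q is true.
      So □q is true at y.
Satisfying worlds: {u, x, y, z}

u, x, y, z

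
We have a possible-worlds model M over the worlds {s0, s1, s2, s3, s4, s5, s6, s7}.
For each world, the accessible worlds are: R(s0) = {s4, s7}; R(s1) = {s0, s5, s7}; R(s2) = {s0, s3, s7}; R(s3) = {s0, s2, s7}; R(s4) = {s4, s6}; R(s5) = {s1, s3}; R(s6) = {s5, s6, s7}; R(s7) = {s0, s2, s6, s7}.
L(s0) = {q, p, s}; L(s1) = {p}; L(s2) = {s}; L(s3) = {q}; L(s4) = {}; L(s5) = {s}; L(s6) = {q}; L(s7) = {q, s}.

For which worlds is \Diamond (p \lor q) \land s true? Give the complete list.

Let φ = \Diamond (p \lor q) \land s. Evaluate φ at each world:
  s0 (successors {s4, s7}): φ is true.
  s1 (successors {s0, s5, s7}): φ is false.
  s2 (successors {s0, s3, s7}): φ is true.
  s3 (successors {s0, s2, s7}): φ is false.
  s4 (successors {s4, s6}): φ is false.
  s5 (successors {s1, s3}): φ is true.
  s6 (successors {s5, s6, s7}): φ is false.
  s7 (successors {s0, s2, s6, s7}): φ is true.
For instance, at s2:
  At s2: \Diamond (p \lor q) is true, s is true, so \Diamond (p \lor q) \land s is true.
    At s2: \Diamond (p \lor q) requires p \lor q at some successor in {s0, s3, s7}.
      p \lor q holds at s0, so \Diamond (p \lor q) is true at s2.
Satisfying worlds: {s0, s2, s5, s7}

s0, s2, s5, s7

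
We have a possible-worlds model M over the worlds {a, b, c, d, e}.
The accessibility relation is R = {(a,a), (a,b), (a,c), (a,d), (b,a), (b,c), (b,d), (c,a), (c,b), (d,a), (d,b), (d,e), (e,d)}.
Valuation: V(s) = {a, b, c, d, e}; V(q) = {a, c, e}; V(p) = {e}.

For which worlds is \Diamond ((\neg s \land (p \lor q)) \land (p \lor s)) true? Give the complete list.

Recall that \Diamond ψ holds at a world iff ψ holds at some accessible world.
Let φ = \Diamond ((\neg s \land (p \lor q)) \land (p \lor s)). Evaluate φ at each world:
  a (successors {a, b, c, d}): φ is false.
  b (successors {a, c, d}): φ is false.
  c (successors {a, b}): φ is false.
  d (successors {a, b, e}): φ is false.
  e (successors {d}): φ is false.
For instance, at c:
  At c: \Diamond ((\neg s \land (p \lor q)) \land (p \lor s)) requires (\neg s \land (p \lor q)) \land (p \lor s) at some successor in {a, b}.
    At a: (\neg s \land (p \lor q)) \land (p \lor s) is false.
    At b: (\neg s \land (p \lor q)) \land (p \lor s) is false.
  So \Diamond ((\neg s \land (p \lor q)) \land (p \lor s)) is false at c.
Satisfying worlds: none.

none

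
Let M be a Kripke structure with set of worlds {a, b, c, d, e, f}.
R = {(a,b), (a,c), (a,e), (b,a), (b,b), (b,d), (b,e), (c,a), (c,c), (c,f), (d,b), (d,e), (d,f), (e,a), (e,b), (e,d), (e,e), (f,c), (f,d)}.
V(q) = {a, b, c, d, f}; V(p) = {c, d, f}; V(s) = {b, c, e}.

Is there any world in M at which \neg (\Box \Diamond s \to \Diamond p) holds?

Let φ = \neg (\Box \Diamond s \to \Diamond p). Evaluate φ at each world:
  a (successors {b, c, e}): φ is false.
  b (successors {a, b, d, e}): φ is false.
  c (successors {a, c, f}): φ is false.
  d (successors {b, e, f}): φ is false.
  e (successors {a, b, d, e}): φ is false.
  f (successors {c, d}): φ is false.
For instance, at e:
  At e: \Box \Diamond s \to \Diamond p is true, so \neg (\Box \Diamond s \to \Diamond p) is false.
    At e: \Box \Diamond s is true, \Diamond p is true, so \Box \Diamond s \to \Diamond p is true.
      At e: \Box \Diamond s requires \Diamond s at every successor {a, b, d, e}.
        At a: \Diamond s is true.
        At b: \Diamond s is true.
        At d: \Diamond s is true.
        At e: \Diamond s is true.
      So \Box \Diamond s is true at e.
      At e: \Diamond p requires p at some successor in {a, b, d, e}.
        p holds at d, so \Diamond p is true at e.

No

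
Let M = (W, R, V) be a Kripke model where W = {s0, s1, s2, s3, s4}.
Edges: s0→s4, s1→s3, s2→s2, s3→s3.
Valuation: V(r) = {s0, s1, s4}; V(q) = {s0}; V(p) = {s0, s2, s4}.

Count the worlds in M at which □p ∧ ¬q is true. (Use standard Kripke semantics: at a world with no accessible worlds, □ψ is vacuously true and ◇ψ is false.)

2

Let φ = □p ∧ ¬q. Evaluate φ at each world:
  s0 (successors {s4}): φ is false.
  s1 (successors {s3}): φ is false.
  s2 (successors {s2}): φ is true.
  s3 (successors {s3}): φ is false.
  s4 (successors ∅): φ is true.
For instance, at s0:
  At s0: □p is true, ¬q is false, so □p ∧ ¬q is false.
    At s0: □p requires p at every successor {s4}.
      At s4: p is true.
    So □p is true at s0.
Satisfying worlds: {s2, s4}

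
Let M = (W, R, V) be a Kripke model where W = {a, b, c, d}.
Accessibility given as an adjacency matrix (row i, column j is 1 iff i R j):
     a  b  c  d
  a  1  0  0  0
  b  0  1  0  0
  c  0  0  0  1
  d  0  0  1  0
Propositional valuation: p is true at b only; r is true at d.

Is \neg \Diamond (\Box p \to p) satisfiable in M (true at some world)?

No

Let φ = \neg \Diamond (\Box p \to p). Evaluate φ at each world:
  a (successors {a}): φ is false.
  b (successors {b}): φ is false.
  c (successors {d}): φ is false.
  d (successors {c}): φ is false.
For instance, at b:
  At b: \Diamond (\Box p \to p) is true, so \neg \Diamond (\Box p \to p) is false.
    At b: \Diamond (\Box p \to p) requires \Box p \to p at some successor in {b}.
      \Box p \to p holds at b, so \Diamond (\Box p \to p) is true at b.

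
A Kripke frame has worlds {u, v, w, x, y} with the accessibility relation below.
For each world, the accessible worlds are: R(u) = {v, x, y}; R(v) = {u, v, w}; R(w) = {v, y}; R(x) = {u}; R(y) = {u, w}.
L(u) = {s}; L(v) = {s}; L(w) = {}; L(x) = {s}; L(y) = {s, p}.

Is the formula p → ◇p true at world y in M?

At y: p is true, ◇p is false, so p → ◇p is false.
  At y: ◇p requires p at some successor in {u, w}.
    At u: p is false.
    At w: p is false.
  So ◇p is false at y.

No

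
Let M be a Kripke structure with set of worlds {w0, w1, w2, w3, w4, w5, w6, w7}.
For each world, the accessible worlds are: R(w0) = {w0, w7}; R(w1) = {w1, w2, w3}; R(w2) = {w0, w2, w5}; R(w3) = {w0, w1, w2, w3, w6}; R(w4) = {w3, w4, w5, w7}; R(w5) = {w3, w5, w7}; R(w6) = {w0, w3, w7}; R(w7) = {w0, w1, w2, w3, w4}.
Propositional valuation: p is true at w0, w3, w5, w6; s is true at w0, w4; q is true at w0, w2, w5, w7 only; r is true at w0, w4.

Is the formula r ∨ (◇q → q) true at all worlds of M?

Recall that ◇ψ holds at a world iff ψ holds at some accessible world.
Let φ = r ∨ (◇q → q). Evaluate φ at each world:
  w0 (successors {w0, w7}): φ is true.
  w1 (successors {w1, w2, w3}): φ is false.
  w2 (successors {w0, w2, w5}): φ is true.
  w3 (successors {w0, w1, w2, w3, w6}): φ is false.
  w4 (successors {w3, w4, w5, w7}): φ is true.
  w5 (successors {w3, w5, w7}): φ is true.
  w6 (successors {w0, w3, w7}): φ is false.
  w7 (successors {w0, w1, w2, w3, w4}): φ is true.
Detail at w1 (counterexample):
  At w1: r is false, ◇q → q is false, so r ∨ (◇q → q) is false.
    At w1: ◇q is true, q is false, so ◇q → q is false.
      At w1: ◇q requires q at some successor in {w1, w2, w3}.
        q holds at w2, so ◇q is true at w1.

No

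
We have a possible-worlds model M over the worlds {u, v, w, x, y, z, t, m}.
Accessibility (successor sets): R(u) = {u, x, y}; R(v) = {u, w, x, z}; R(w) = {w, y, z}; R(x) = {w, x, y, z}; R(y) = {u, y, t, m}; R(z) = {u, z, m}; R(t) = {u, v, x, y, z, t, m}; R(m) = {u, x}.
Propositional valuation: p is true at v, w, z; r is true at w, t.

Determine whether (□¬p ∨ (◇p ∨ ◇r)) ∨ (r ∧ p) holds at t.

At t: □¬p ∨ (◇p ∨ ◇r) is true, r ∧ p is false, so (□¬p ∨ (◇p ∨ ◇r)) ∨ (r ∧ p) is true.
  At t: □¬p is false, ◇p ∨ ◇r is true, so □¬p ∨ (◇p ∨ ◇r) is true.
    At t: □¬p requires ¬p at every successor {u, v, x, y, z, t, m}.
      ¬p fails at v, so □¬p is false at t.
    At t: ◇p is true, ◇r is true, so ◇p ∨ ◇r is true.
      At t: ◇p requires p at some successor in {u, v, x, y, z, t, m}.
        p holds at v, so ◇p is true at t.
      At t: ◇r requires r at some successor in {u, v, x, y, z, t, m}.
        r holds at t, so ◇r is true at t.

Yes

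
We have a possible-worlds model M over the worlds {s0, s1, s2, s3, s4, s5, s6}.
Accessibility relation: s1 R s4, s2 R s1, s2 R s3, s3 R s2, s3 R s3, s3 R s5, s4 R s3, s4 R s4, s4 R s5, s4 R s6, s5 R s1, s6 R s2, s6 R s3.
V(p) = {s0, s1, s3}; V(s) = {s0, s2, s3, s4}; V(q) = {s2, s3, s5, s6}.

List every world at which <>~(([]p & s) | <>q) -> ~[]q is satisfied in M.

Let φ = <>~(([]p & s) | <>q) -> ~[]q. Evaluate φ at each world:
  s0 (successors ∅): φ is true.
  s1 (successors {s4}): φ is true.
  s2 (successors {s1, s3}): φ is true.
  s3 (successors {s2, s3, s5}): φ is false.
  s4 (successors {s3, s4, s5, s6}): φ is true.
  s5 (successors {s1}): φ is true.
  s6 (successors {s2, s3}): φ is true.
For instance, at s4:
  At s4: <>~(([]p & s) | <>q) is true, ~[]q is true, so <>~(([]p & s) | <>q) -> ~[]q is true.
    At s4: <>~(([]p & s) | <>q) requires ~(([]p & s) | <>q) at some successor in {s3, s4, s5, s6}.
      ~(([]p & s) | <>q) holds at s5, so <>~(([]p & s) | <>q) is true at s4.
    At s4: []q is false, so ~[]q is true.
      At s4: []q requires q at every successor {s3, s4, s5, s6}.
        q fails at s4, so []q is false at s4.
Satisfying worlds: {s0, s1, s2, s4, s5, s6}

s0, s1, s2, s4, s5, s6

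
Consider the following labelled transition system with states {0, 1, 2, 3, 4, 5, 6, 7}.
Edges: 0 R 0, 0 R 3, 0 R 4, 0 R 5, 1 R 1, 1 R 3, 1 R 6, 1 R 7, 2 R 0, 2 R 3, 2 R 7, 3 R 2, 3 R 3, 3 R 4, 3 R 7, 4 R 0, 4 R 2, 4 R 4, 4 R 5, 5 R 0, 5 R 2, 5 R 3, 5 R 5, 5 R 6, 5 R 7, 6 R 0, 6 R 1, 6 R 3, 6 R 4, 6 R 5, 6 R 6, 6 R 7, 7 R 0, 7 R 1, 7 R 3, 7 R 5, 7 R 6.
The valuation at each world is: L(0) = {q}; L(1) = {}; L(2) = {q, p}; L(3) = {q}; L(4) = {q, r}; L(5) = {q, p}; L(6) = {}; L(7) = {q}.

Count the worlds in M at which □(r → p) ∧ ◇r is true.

Let φ = □(r → p) ∧ ◇r. Evaluate φ at each world:
  0 (successors {0, 3, 4, 5}): φ is false.
  1 (successors {1, 3, 6, 7}): φ is false.
  2 (successors {0, 3, 7}): φ is false.
  3 (successors {2, 3, 4, 7}): φ is false.
  4 (successors {0, 2, 4, 5}): φ is false.
  5 (successors {0, 2, 3, 5, 6, 7}): φ is false.
  6 (successors {0, 1, 3, 4, 5, 6, 7}): φ is false.
  7 (successors {0, 1, 3, 5, 6}): φ is false.
For instance, at 0:
  At 0: □(r → p) is false, ◇r is true, so □(r → p) ∧ ◇r is false.
    At 0: □(r → p) requires r → p at every successor {0, 3, 4, 5}.
      r → p fails at 4, so □(r → p) is false at 0.
    At 0: ◇r requires r at some successor in {0, 3, 4, 5}.
      r holds at 4, so ◇r is true at 0.
Satisfying worlds: none.

0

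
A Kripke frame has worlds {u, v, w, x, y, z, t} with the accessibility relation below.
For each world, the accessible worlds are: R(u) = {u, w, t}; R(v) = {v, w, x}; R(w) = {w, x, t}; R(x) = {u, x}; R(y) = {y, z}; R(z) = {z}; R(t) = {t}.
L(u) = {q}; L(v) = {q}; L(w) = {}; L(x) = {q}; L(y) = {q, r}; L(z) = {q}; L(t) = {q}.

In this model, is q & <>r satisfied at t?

Recall that <>ψ holds at a world iff ψ holds at some accessible world.
At t: q is true, <>r is false, so q & <>r is false.
  At t: <>r requires r at some successor in {t}.
    At t: r is false.
  So <>r is false at t.

No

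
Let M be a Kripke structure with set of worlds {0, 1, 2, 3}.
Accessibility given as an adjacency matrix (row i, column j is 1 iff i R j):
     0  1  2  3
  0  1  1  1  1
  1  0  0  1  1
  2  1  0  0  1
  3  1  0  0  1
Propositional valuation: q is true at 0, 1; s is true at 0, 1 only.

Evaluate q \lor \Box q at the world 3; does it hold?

At 3: q is false, \Box q is false, so q \lor \Box q is false.
  At 3: \Box q requires q at every successor {0, 3}.
    q fails at 3, so \Box q is false at 3.

No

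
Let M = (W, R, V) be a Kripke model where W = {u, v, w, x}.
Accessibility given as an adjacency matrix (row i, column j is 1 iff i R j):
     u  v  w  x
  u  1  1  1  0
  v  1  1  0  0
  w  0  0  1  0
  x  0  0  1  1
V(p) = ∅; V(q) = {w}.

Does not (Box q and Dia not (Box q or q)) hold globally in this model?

Yes

Recall that Box ψ holds at a world iff ψ holds at every accessible world, and Dia ψ holds iff ψ holds at some accessible world.
Let φ = not (Box q and Dia not (Box q or q)). Evaluate φ at each world:
  u (successors {u, v, w}): φ is true.
  v (successors {u, v}): φ is true.
  w (successors {w}): φ is true.
  x (successors {w, x}): φ is true.
For instance, at v:
  At v: Box q and Dia not (Box q or q) is false, so not (Box q and Dia not (Box q or q)) is true.
    At v: Box q is false, Dia not (Box q or q) is true, so Box q and Dia not (Box q or q) is false.
      At v: Box q requires q at every successor {u, v}.
        q fails at u, so Box q is false at v.
      At v: Dia not (Box q or q) requires not (Box q or q) at some successor in {u, v}.
        not (Box q or q) holds at u, so Dia not (Box q or q) is true at v.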